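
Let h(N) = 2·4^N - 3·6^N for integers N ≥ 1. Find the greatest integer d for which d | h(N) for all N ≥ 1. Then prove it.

Computing the first values: h(1) = -10 and h(2) = -76; gcd(-10, -76) = 2, so d ≤ 2.
We prove 2 | 2·4^N - 3·6^N for all N ≥ 1 by induction on N.
Base case (N = 1): h(1) = -10 = 2·(-5), so 2 | h(1).
Inductive step: suppose the statement holds for some j ≥ 1, i.e. 2 | h(j). Then
h(j+1) − 6·h(j) = (2·4^(j+1) - 3·6^(j+1)) − 6·(2·4^j - 3·6^j) = (2)·4^j·(4 − 6) = (-4)·4^j. Since 2 | h(j) by the inductive hypothesis, 2 | 6·h(j); and 2 | -4 since -4 = 2·-2. Therefore 2 | h(j+1).
By induction, the statement is established for all N ≥ 1.
Therefore the largest such d is 2.

d = 2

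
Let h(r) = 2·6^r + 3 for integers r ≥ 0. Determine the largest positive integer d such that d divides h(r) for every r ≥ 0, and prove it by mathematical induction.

Computing the first values: h(0) = 5 and h(1) = 15; gcd(5, 15) = 5, so d ≤ 5.
We prove 5 | 2·6^r + 3 for all r ≥ 0 by induction on r.
For the base case r = 0: h(0) = 5 = 5·(1), so 5 | h(0).
Suppose the result is true for r = m, i.e. 5 | h(m). Then
h(m+1) = 2·6^(m+1) + 3 = 6·(2·6^m + 3) - 15 = 6·h(m) - 15. The first term is divisible by 5 by the inductive hypothesis, and -15 is divisible by 5. Hence 5 | h(m+1).
By the principle of mathematical induction, the result holds for all r ≥ 0.
Therefore the largest such d is 5.

d = 5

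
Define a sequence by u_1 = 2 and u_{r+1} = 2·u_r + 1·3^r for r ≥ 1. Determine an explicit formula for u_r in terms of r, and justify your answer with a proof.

Computing the first terms: u_1 = 2, u_2 = 7, u_3 = 23. This suggests u_r = -2^(r - 1) + 3^r.
For the base case r = 1: the formula gives 2 = 2 = u_1.
Inductive step: suppose the statement holds for some m ≥ 1, so u_m = -2^(m - 1) + 3^m.
Then u_{m+1} = 2·u_m + 1·3^m = 2·(-2^(m - 1) + 3^m) + 1·3^m = -2^m + 3^(m + 1) = -2^((m+1) - 1) + 3^(m+1),
which is the claimed formula at r = m+1.
By the principle of mathematical induction, the result holds for all r ≥ 1.

u_r = -2^(r - 1) + 3^r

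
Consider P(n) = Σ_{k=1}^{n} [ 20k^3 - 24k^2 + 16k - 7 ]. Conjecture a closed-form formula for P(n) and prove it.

P(n) = n(5n^3 + 2n^2 + n - 3)

We claim P(n) = n(5n^3 + 2n^2 + n - 3) for all n ≥ 1.
Base step (n = 1): P(1) = 5, and the closed form gives 5. They agree.
Inductive step: suppose the statement holds for some k ≥ 1, so P(k) = k(5k^3 + 2k^2 + k - 3).
Then P(k+1) = P(k) + (20k^3 + 36k^2 + 28k + 5) = (k(5k^3 + 2k^2 + k - 3)) + (20k^3 + 36k^2 + 28k + 5).
Simplifying, P(k+1) = (k + 1)(5k^3 + 17k^2 + 20k + 5) = (k+1)(5(k+1)^3 + 2(k+1)^2 + (k+1) - 3),
which is the closed form with n = k+1.
This completes the induction.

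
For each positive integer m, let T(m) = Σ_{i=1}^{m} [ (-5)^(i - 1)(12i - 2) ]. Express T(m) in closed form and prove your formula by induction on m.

T(m) = -2(-5)^m·m

We claim T(m) = -2(-5)^m·m for all m ≥ 1.
For the base case m = 1: T(1) = 10, and the closed form gives 10. They agree.
Inductive step: suppose the statement holds for some i ≥ 1, so T(i) = -2(-5)^i·i.
Then T(i+1) = T(i) + ((-5)^i(12i + 10)) = (-2(-5)^i·i) + ((-5)^i(12i + 10)).
Simplifying, T(i+1) = 10(-5)^i(i + 1) = -2(-5)^(i+1)·(i+1),
which is the closed form with m = i+1.
This completes the induction.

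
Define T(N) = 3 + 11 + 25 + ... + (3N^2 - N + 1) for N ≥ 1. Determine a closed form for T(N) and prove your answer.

T(N) = N(N^2 + N + 1)

We claim T(N) = N(N^2 + N + 1) for all N ≥ 1.
Base case (N = 1): T(1) = 3, and the closed form gives 3. They agree.
Suppose the result is true for N = p, so T(p) = p(p^2 + p + 1).
Then T(p+1) = T(p) + (-p + 3(p + 1)^2) = (p(p^2 + p + 1)) + (-p + 3(p + 1)^2).
Simplifying, T(p+1) = (p + 1)(p^2 + 3p + 3) = (p+1)((p+1)^2 + (p+1) + 1),
which is the closed form with N = p+1.
By the principle of mathematical induction, the result holds for all N ≥ 1.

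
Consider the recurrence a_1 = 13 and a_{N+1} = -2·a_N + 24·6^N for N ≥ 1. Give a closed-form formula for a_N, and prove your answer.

a_N = -5(-2)^(N - 1) + 3·6^N

Computing the first terms: a_1 = 13, a_2 = 118, a_3 = 628. This suggests a_N = -5(-2)^(N - 1) + 3·6^N.
Base step (N = 1): the formula gives 13 = 13 = a_1.
Inductive step: suppose the statement holds for some m ≥ 1, so a_m = -5(-2)^(m - 1) + 3·6^m.
Then a_{m+1} = -2·a_m + 24·6^m = -2·(-5(-2)^(m - 1) + 3·6^m) + 24·6^m = -5(-2)^m + 3·6^(m + 1) = -5(-2)^((m+1) - 1) + 3·6^(m+1),
which is the claimed formula at N = m+1.
This completes the induction.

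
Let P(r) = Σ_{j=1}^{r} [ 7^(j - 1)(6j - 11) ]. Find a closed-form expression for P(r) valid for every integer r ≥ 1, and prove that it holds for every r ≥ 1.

P(r) = 7^r(r - 2) + 2

We claim P(r) = 7^r(r - 2) + 2 for all r ≥ 1.
Base step (r = 1): P(1) = -5, and the closed form gives -5. They agree.
Suppose the result is true for r = j, so P(j) = 7^j(j - 2) + 2.
Then P(j+1) = P(j) + (7^j(6j - 5)) = (7^j(j - 2) + 2) + (7^j(6j - 5)).
Simplifying, P(j+1) = 7^(j + 1)j - 7^(j + 1) + 2 = 7^(j+1)((j+1) - 2) + 2,
which is the closed form with r = j+1.
This completes the induction.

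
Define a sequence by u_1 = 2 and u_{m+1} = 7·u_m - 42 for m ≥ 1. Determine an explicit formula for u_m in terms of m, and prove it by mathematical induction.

u_m = -5·7^(m - 1) + 7

Computing the first terms: u_1 = 2, u_2 = -28, u_3 = -238. This suggests u_m = -5·7^(m - 1) + 7.
Base case (m = 1): the formula gives 2 = 2 = u_1.
For the inductive step, assume it holds for an arbitrary r ≥ 1, so u_r = -5·7^(r - 1) + 7.
Then u_{r+1} = 7·u_r - 42 = 7·(-5·7^(r - 1) + 7) - 42 = -5·7^r + 7 = -5·7^((r+1) - 1) + 7,
which is the claimed formula at m = r+1.
This completes the induction.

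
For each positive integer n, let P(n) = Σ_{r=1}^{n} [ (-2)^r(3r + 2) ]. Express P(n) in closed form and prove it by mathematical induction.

We claim P(n) = 2(-2)^n(n + 1) - 2 for all n ≥ 1.
Base step (n = 1): P(1) = -10, and the closed form gives -10. They agree.
Suppose the result is true for n = r, so P(r) = 2(-2)^r(r + 1) - 2.
Then P(r+1) = P(r) + ((-2)^(r + 1)(3r + 5)) = (2(-2)^r(r + 1) - 2) + ((-2)^(r + 1)(3r + 5)).
Simplifying, P(r+1) = -4(-2)^r·r - 8(-2)^r - 2 = 2(-2)^(r+1)((r+1) + 1) - 2,
which is the closed form with n = r+1.
By the principle of mathematical induction, the result holds for all n ≥ 1.

P(n) = 2(-2)^n(n + 1) - 2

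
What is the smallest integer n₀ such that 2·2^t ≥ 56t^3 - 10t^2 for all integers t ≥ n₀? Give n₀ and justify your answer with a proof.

n₀ = 18

At t = 17: 262144 < 272238, so the inequality fails and n₀ ≥ 18. We prove 2·2^t ≥ 56t^3 - 10t^2 for all t ≥ 18.
For the base case t = 18: 2·2^t = 524288 and 56t^3 - 10t^2 = 323352, so 524288 ≥ 323352.
Inductive step: suppose the statement holds for some r ≥ 18, so 2·2^r ≥ 56r^3 - 10r^2.
Then 2·2^(r + 1) = 2·(2·2^r) ≥ 2·(56r^3 - 10r^2).
Also, for r ≥ 18 we have 2·(56r^3 - 10r^2) ≥ 56(r+1)^3 - 10(r+1)^2, since 2·(56r^3 - 10r^2) − (56(r+1)^3 - 10(r+1)^2) = 56r^3 - 178r^2 - 148r - 46, which is nonnegative for all r ≥ 18.
Combining, 2·2^(r + 1) ≥ 56(r+1)^3 - 10(r+1)^2.
Hence, by induction on t, the claim holds for every t ≥ 18.
Hence the smallest such n₀ is 18.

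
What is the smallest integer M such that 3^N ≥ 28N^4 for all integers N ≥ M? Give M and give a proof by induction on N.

At N = 12: 531441 < 580608, so the inequality fails and M ≥ 13. We prove 3^N ≥ 28N^4 for all N ≥ 13.
Base step (N = 13): 3^N = 1594323 and 28N^4 = 799708, so 1594323 ≥ 799708.
Inductive step: suppose the statement holds for some j ≥ 13, so 3^j ≥ 28j^4.
Then 3^(j + 1) = 3·(3^j) ≥ 3·(28j^4).
Also, for j ≥ 13 we have 3·(28j^4) ≥ 28(j+1)^4, since 3 ≥ (1 + 1/j)^4 for all j ≥ 13.
Combining, 3^(j + 1) ≥ 28(j+1)^4.
By induction, the statement is established for all N ≥ 13.
Hence the smallest such M is 13.

M = 13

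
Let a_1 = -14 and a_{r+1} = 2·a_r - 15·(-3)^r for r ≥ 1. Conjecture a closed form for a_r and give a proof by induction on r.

a_r = -(-3)^(r + 1) - 5·2^(r - 1)

Computing the first terms: a_1 = -14, a_2 = 17, a_3 = -101. This suggests a_r = -(-3)^(r + 1) - 5·2^(r - 1).
Base case (r = 1): the formula gives -14 = -14 = a_1.
Inductive step: assume the claim holds for r = j, so a_j = -(-3)^(j + 1) - 5·2^(j - 1).
Then a_{j+1} = 2·a_j - 15·(-3)^j = 2·(-(-3)^(j + 1) - 5·2^(j - 1)) - 15·(-3)^j = -(-3)^(j + 2) - 5·2^j = -(-3)^((j+1) + 1) - 5·2^((j+1) - 1),
which is the claimed formula at r = j+1.
Hence, by induction on r, the claim holds for every r ≥ 1.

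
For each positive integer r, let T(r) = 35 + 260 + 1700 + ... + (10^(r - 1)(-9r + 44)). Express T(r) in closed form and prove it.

T(r) = 10^r(-r + 5) - 5

We claim T(r) = 10^r(-r + 5) - 5 for all r ≥ 1.
Base case (r = 1): T(1) = 35, and the closed form gives 35. They agree.
Inductive step: suppose the statement holds for some j ≥ 1, so T(j) = 10^j(-j + 5) - 5.
Then T(j+1) = T(j) + (10^j(-9j + 35)) = (10^j(-j + 5) - 5) + (10^j(-9j + 35)).
Simplifying, T(j+1) = -10·10^j·j + 40·10^j - 5 = 10^(j+1)(-(j+1) + 5) - 5,
which is the closed form with r = j+1.
By induction, the statement is established for all r ≥ 1.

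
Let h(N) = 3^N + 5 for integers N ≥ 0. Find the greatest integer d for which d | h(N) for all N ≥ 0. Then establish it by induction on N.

Computing the first values: h(0) = 6 and h(1) = 8; gcd(6, 8) = 2, so d ≤ 2.
We prove 2 | 3^N + 5 for all N ≥ 0 by induction on N.
When N = 0: h(0) = 6 = 2·(3), so 2 | h(0).
Inductive step: assume the claim holds for N = i, i.e. 2 | h(i). Then
h(i+1) = 3^(i+1) + 5 = 3·(3^i + 5) - 10 = 3·h(i) - 10. The first term is divisible by 2 by the inductive hypothesis, and -10 is divisible by 2. Hence 2 | h(i+1).
By induction, the statement is established for all N ≥ 0.
Therefore the largest such d is 2.

d = 2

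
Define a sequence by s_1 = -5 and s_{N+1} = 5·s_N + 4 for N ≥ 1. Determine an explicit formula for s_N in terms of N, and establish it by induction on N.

s_N = -4·5^(N - 1) - 1

Computing the first terms: s_1 = -5, s_2 = -21, s_3 = -101. This suggests s_N = -4·5^(N - 1) - 1.
Base case (N = 1): the formula gives -5 = -5 = s_1.
For the inductive step, assume it holds for an arbitrary m ≥ 1, so s_m = -4·5^(m - 1) - 1.
Then s_{m+1} = 5·s_m + 4 = 5·(-4·5^(m - 1) - 1) + 4 = -4·5^m - 1 = -4·5^((m+1) - 1) - 1,
which is the claimed formula at N = m+1.
This completes the induction.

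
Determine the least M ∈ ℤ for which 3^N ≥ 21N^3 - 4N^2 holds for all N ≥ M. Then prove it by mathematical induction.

M = 9

At N = 8: 6561 < 10496, so the inequality fails and M ≥ 9. We prove 3^N ≥ 21N^3 - 4N^2 for all N ≥ 9.
Base step (N = 9): 3^N = 19683 and 21N^3 - 4N^2 = 14985, so 19683 ≥ 14985.
Inductive step: suppose the statement holds for some p ≥ 9, so 3^p ≥ 21p^3 - 4p^2.
Then 3^(p + 1) = 3·(3^p) ≥ 3·(21p^3 - 4p^2).
Also, for p ≥ 9 we have 3·(21p^3 - 4p^2) ≥ 21(p+1)^3 - 4(p+1)^2, since 3·(21p^3 - 4p^2) − (21(p+1)^3 - 4(p+1)^2) = 42p^3 - 71p^2 - 55p - 17, which is nonnegative for all p ≥ 9.
Combining, 3^(p + 1) ≥ 21(p+1)^3 - 4(p+1)^2.
Hence, by induction on N, the claim holds for every N ≥ 9.
Hence the smallest such M is 9.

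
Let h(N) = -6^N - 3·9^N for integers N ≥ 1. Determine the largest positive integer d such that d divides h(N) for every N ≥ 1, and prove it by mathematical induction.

d = 3

Computing the first values: h(1) = -33 and h(2) = -279; gcd(-33, -279) = 3, so d ≤ 3.
We prove 3 | -6^N - 3·9^N for all N ≥ 1 by induction on N.
Base case (N = 1): h(1) = -33 = 3·(-11), so 3 | h(1).
Inductive step: assume the claim holds for N = r, i.e. 3 | h(r). Then
h(r+1) − 9·h(r) = (-6^(r+1) - 3·9^(r+1)) − 9·(-6^r - 3·9^r) = (-1)·6^r·(6 − 9) = (3)·6^r. Since 3 | h(r) by the inductive hypothesis, 3 | 9·h(r); and 3 | 3 since 3 = 3·1. Therefore 3 | h(r+1).
This completes the induction.
Therefore the largest such d is 3.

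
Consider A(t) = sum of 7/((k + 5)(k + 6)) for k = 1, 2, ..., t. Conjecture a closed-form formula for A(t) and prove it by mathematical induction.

We claim A(t) = 7t/(6(t + 6)) for all t ≥ 1.
When t = 1: A(1) = 1/6, and the closed form gives 1/6. They agree.
Inductive step: suppose the statement holds for some k ≥ 1, so A(k) = 7k/(6(k + 6)).
Then A(k+1) = A(k) + (7/((k + 6)(k + 7))) = (7k/(6(k + 6))) + (7/((k + 6)(k + 7))).
Simplifying, A(k+1) = 7(k + 1)/(6(k + 7)) = 7(k+1)/(6((k+1) + 6)),
which is the closed form with t = k+1.
Hence, by induction on t, the claim holds for every t ≥ 1.

A(t) = 7t/(6(t + 6))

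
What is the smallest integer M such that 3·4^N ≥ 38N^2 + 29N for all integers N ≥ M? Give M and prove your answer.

At N = 3: 192 < 429, so the inequality fails and M ≥ 4. We prove 3·4^N ≥ 38N^2 + 29N for all N ≥ 4.
When N = 4: 3·4^N = 768 and 38N^2 + 29N = 724, so 768 ≥ 724.
Suppose the result is true for N = k, so 3·4^k ≥ 38k^2 + 29k.
Then 3·4^(k + 1) = 4·(3·4^k) ≥ 4·(38k^2 + 29k).
Also, for k ≥ 4 we have 4·(38k^2 + 29k) ≥ 38(k+1)^2 + 29(k+1), since 4·(38k^2 + 29k) − (38(k+1)^2 + 29(k+1)) = 114k^2 + 11k - 67, which is nonnegative for all k ≥ 4.
Combining, 3·4^(k + 1) ≥ 38(k+1)^2 + 29(k+1).
By the principle of mathematical induction, the result holds for all N ≥ 4.
Hence the smallest such M is 4.

M = 4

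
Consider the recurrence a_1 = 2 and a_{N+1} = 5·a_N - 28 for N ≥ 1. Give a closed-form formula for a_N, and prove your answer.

Computing the first terms: a_1 = 2, a_2 = -18, a_3 = -118. This suggests a_N = -5^N + 7.
For the base case N = 1: the formula gives 2 = 2 = a_1.
For the inductive step, assume it holds for an arbitrary r ≥ 1, so a_r = -5^r + 7.
Then a_{r+1} = 5·a_r - 28 = 5·(-5^r + 7) - 28 = -5^(r + 1) + 7,
which is the claimed formula at N = r+1.
This completes the induction.

a_N = -5^N + 7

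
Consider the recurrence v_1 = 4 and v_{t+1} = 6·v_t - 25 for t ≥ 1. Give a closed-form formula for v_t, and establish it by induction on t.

Computing the first terms: v_1 = 4, v_2 = -1, v_3 = -31. This suggests v_t = -6^(t - 1) + 5.
Base step (t = 1): the formula gives 4 = 4 = v_1.
Inductive step: suppose the statement holds for some i ≥ 1, so v_i = -6^(i - 1) + 5.
Then v_{i+1} = 6·v_i - 25 = 6·(-6^(i - 1) + 5) - 25 = -6^i + 5 = -6^((i+1) - 1) + 5,
which is the claimed formula at t = i+1.
This completes the induction.

v_t = -6^(t - 1) + 5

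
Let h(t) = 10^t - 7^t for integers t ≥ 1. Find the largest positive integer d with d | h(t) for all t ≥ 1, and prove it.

d = 3

Computing the first values: h(1) = 3 and h(2) = 51; gcd(3, 51) = 3, so d ≤ 3.
We prove 3 | 10^t - 7^t for all t ≥ 1 by induction on t.
Base case (t = 1): h(1) = 3 = 3·(1), so 3 | h(1).
Inductive step: suppose the statement holds for some r ≥ 1, i.e. 3 | h(r). Then
10^{r+1} − 7^{r+1} = 10·10^r − 7·7^r = 10·(10^r − 7^r) + (3)·7^r. The first term is divisible by 3 by the inductive hypothesis, and the second term (3)·7^r is divisible by 3 since 3 | 3. Hence 3 | h(r+1).
By induction, the statement is established for all t ≥ 1.
Therefore the largest such d is 3.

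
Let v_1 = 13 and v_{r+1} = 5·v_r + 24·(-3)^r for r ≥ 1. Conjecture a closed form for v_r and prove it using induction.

v_r = (-3)^(r + 1) + 4·5^(r - 1)

Computing the first terms: v_1 = 13, v_2 = -7, v_3 = 181. This suggests v_r = (-3)^(r + 1) + 4·5^(r - 1).
Base case (r = 1): the formula gives 13 = 13 = v_1.
Suppose the result is true for r = p, so v_p = (-3)^(p + 1) + 4·5^(p - 1).
Then v_{p+1} = 5·v_p + 24·(-3)^p = 5·((-3)^(p + 1) + 4·5^(p - 1)) + 24·(-3)^p = (-3)^(p + 2) + 4·5^p = (-3)^((p+1) + 1) + 4·5^((p+1) - 1),
which is the claimed formula at r = p+1.
By induction, the statement is established for all r ≥ 1.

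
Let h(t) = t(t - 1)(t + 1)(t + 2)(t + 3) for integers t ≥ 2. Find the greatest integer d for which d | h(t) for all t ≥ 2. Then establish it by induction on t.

Computing the first values: h(2) = 120 and h(3) = 720; gcd(120, 720) = 120, so d ≤ 120.
We prove 120 | t(t - 1)(t + 1)(t + 2)(t + 3) for all t ≥ 2 by induction on t.
When t = 2: h(2) = 120 = 120·(1), so 120 | h(2).
Inductive step: assume the claim holds for t = p, i.e. 120 | h(p). Then
h(p+1) − h(p) = p·(p+1)·(p+2)·(p+3)·(p+4) − (p-1)·p·(p+1)·(p+2)·(p+3) = p·(p+1)·(p+2)·(p+3)·[(p+4) − (p-1)] = 5·p·(p+1)·(p+2)·(p+3). The product of 4 consecutive integers is divisible by (4)! = 24, so h(p+1) − h(p) is divisible by 5·24 = 120. By the inductive hypothesis 120 | h(p), hence 120 | h(p+1).
Hence, by induction on t, the claim holds for every t ≥ 2.
Therefore the largest such d is 120.

d = 120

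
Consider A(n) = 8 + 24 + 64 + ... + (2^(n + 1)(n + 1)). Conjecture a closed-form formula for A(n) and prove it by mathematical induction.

We claim A(n) = 2^(n + 2)n for all n ≥ 1.
Base case (n = 1): A(1) = 8, and the closed form gives 8. They agree.
For the inductive step, assume it holds for an arbitrary r ≥ 1, so A(r) = 2^(r + 2)r.
Then A(r+1) = A(r) + (2^(r + 2)(r + 2)) = (2^(r + 2)r) + (2^(r + 2)(r + 2)).
Simplifying, A(r+1) = 2^(r + 3)(r + 1) = 2^((r+1) + 2)(r+1),
which is the closed form with n = r+1.
By the principle of mathematical induction, the result holds for all n ≥ 1.

A(n) = 2^(n + 2)n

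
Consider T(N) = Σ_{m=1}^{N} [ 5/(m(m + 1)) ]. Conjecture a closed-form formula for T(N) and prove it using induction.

T(N) = 5N/(N + 1)

We claim T(N) = 5N/(N + 1) for all N ≥ 1.
Base step (N = 1): T(1) = 5/2, and the closed form gives 5/2. They agree.
For the inductive step, assume it holds for an arbitrary m ≥ 1, so T(m) = 5m/(m + 1).
Then T(m+1) = T(m) + (5/((m + 1)(m + 2))) = (5m/(m + 1)) + (5/((m + 1)(m + 2))).
Simplifying, T(m+1) = 5(m + 1)/(m + 2) = 5(m+1)/((m+1) + 1),
which is the closed form with N = m+1.
This completes the induction.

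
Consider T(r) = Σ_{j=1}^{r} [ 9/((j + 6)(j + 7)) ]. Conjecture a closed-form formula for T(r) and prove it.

T(r) = 9r/(7(r + 7))

We claim T(r) = 9r/(7(r + 7)) for all r ≥ 1.
For the base case r = 1: T(1) = 9/56, and the closed form gives 9/56. They agree.
Inductive step: suppose the statement holds for some j ≥ 1, so T(j) = 9j/(7(j + 7)).
Then T(j+1) = T(j) + (9/((j + 7)(j + 8))) = (9j/(7(j + 7))) + (9/((j + 7)(j + 8))).
Simplifying, T(j+1) = 9(j + 1)/(7(j + 8)) = 9(j+1)/(7((j+1) + 7)),
which is the closed form with r = j+1.
By the principle of mathematical induction, the result holds for all r ≥ 1.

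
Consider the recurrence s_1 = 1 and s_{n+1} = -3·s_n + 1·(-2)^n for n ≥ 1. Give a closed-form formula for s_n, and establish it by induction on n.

Computing the first terms: s_1 = 1, s_2 = -5, s_3 = 19. This suggests s_n = (-2)^n - (-3)^n.
When n = 1: the formula gives 1 = 1 = s_1.
For the inductive step, assume it holds for an arbitrary m ≥ 1, so s_m = (-2)^m - (-3)^m.
Then s_{m+1} = -3·s_m + 1·(-2)^m = -3·((-2)^m - (-3)^m) + 1·(-2)^m = (-2)^(m + 1) - (-3)^(m + 1),
which is the claimed formula at n = m+1.
This completes the induction.

s_n = (-2)^n - (-3)^n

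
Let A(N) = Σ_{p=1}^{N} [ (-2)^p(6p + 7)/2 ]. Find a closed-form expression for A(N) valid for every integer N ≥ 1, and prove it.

A(N) = (-2)^N(2N + 3) - 3

We claim A(N) = (-2)^N(2N + 3) - 3 for all N ≥ 1.
Base step (N = 1): A(1) = -13, and the closed form gives -13. They agree.
For the inductive step, assume it holds for an arbitrary p ≥ 1, so A(p) = (-2)^p(2p + 3) - 3.
Then A(p+1) = A(p) + ((-2)^p(-6p - 13)) = ((-2)^p(2p + 3) - 3) + ((-2)^p(-6p - 13)).
Simplifying, A(p+1) = -4(-2)^p·p - 10(-2)^p - 3 = (-2)^(p+1)(2(p+1) + 3) - 3,
which is the closed form with N = p+1.
By induction, the statement is established for all N ≥ 1.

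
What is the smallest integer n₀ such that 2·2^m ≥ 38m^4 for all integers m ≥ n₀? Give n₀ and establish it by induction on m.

At m = 22: 8388608 < 8901728, so the inequality fails and n₀ ≥ 23. We prove 2·2^m ≥ 38m^4 for all m ≥ 23.
Base step (m = 23): 2·2^m = 16777216 and 38m^4 = 10633958, so 16777216 ≥ 10633958.
Inductive step: assume the claim holds for m = i, so 2·2^i ≥ 38i^4.
Then 2·2^(i + 1) = 2·(2·2^i) ≥ 2·(38i^4).
Also, for i ≥ 23 we have 2·(38i^4) ≥ 38(i+1)^4, since 2 ≥ (1 + 1/i)^4 for all i ≥ 23.
Combining, 2·2^(i + 1) ≥ 38(i+1)^4.
By the principle of mathematical induction, the result holds for all m ≥ 23.
Hence the smallest such n₀ is 23.

n₀ = 23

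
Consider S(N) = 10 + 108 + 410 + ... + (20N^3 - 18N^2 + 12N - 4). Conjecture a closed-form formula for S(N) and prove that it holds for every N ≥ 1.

We claim S(N) = N(5N^3 + 4N^2 + 2N - 1) for all N ≥ 1.
For the base case N = 1: S(1) = 10, and the closed form gives 10. They agree.
Suppose the result is true for N = m, so S(m) = m(5m^3 + 4m^2 + 2m - 1).
Then S(m+1) = S(m) + (20m^3 + 42m^2 + 36m + 10) = (m(5m^3 + 4m^2 + 2m - 1)) + (20m^3 + 42m^2 + 36m + 10).
Simplifying, S(m+1) = (m + 1)(5m^3 + 19m^2 + 25m + 10) = (m+1)(5(m+1)^3 + 4(m+1)^2 + 2(m+1) - 1),
which is the closed form with N = m+1.
This completes the induction.

S(N) = N(5N^3 + 4N^2 + 2N - 1)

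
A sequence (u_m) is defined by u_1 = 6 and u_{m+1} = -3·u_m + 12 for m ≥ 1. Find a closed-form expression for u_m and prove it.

u_m = -(-3)^m + 3

Computing the first terms: u_1 = 6, u_2 = -6, u_3 = 30. This suggests u_m = -(-3)^m + 3.
Base case (m = 1): the formula gives 6 = 6 = u_1.
For the inductive step, assume it holds for an arbitrary i ≥ 1, so u_i = -(-3)^i + 3.
Then u_{i+1} = -3·u_i + 12 = -3·(-(-3)^i + 3) + 12 = -(-3)^(i + 1) + 3,
which is the claimed formula at m = i+1.
This completes the induction.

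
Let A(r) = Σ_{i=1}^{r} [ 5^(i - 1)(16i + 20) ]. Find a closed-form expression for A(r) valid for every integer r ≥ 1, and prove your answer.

A(r) = 4·5^r(r + 1) - 4

We claim A(r) = 4·5^r(r + 1) - 4 for all r ≥ 1.
Base step (r = 1): A(1) = 36, and the closed form gives 36. They agree.
Inductive step: assume the claim holds for r = i, so A(i) = 4·5^i(i + 1) - 4.
Then A(i+1) = A(i) + (5^i(16i + 36)) = (4·5^i(i + 1) - 4) + (5^i(16i + 36)).
Simplifying, A(i+1) = 20·5^i·i + 40·5^i - 4 = 4·5^(i+1)((i+1) + 1) - 4,
which is the closed form with r = i+1.
Hence, by induction on r, the claim holds for every r ≥ 1.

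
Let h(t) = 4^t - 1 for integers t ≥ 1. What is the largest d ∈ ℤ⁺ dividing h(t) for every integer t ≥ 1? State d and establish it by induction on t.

Computing the first values: h(1) = 3 and h(2) = 15; gcd(3, 15) = 3, so d ≤ 3.
We prove 3 | 4^t - 1 for all t ≥ 1 by induction on t.
When t = 1: h(1) = 3 = 3·(1), so 3 | h(1).
Suppose the result is true for t = k, i.e. 3 | h(k). Then
4^{k+1} − 1^{k+1} = 4·4^k − 1·1^k = 4·(4^k − 1^k) + (3)·1^k. The first term is divisible by 3 by the inductive hypothesis, and the second term (3)·1^k is divisible by 3 since 3 | 3. Hence 3 | h(k+1).
By induction, the statement is established for all t ≥ 1.
Therefore the largest such d is 3.

d = 3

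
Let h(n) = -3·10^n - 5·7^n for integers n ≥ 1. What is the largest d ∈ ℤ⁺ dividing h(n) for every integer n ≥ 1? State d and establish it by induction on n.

Computing the first values: h(1) = -65 and h(2) = -545; gcd(-65, -545) = 5, so d ≤ 5.
We prove 5 | -3·10^n - 5·7^n for all n ≥ 1 by induction on n.
Base step (n = 1): h(1) = -65 = 5·(-13), so 5 | h(1).
For the inductive step, assume it holds for an arbitrary p ≥ 1, i.e. 5 | h(p). Then
h(p+1) − 10·h(p) = (-3·10^(p+1) - 5·7^(p+1)) − 10·(-3·10^p - 5·7^p) = (-5)·7^p·(7 − 10) = (15)·7^p. Since 5 | h(p) by the inductive hypothesis, 5 | 10·h(p); and 5 | 15 since 15 = 5·3. Therefore 5 | h(p+1).
Hence, by induction on n, the claim holds for every n ≥ 1.
Therefore the largest such d is 5.

d = 5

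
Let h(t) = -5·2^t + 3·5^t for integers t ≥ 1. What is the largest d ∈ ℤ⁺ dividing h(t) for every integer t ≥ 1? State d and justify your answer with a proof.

d = 5

Computing the first values: h(1) = 5 and h(2) = 55; gcd(5, 55) = 5, so d ≤ 5.
We prove 5 | -5·2^t + 3·5^t for all t ≥ 1 by induction on t.
For the base case t = 1: h(1) = 5 = 5·(1), so 5 | h(1).
For the inductive step, assume it holds for an arbitrary r ≥ 1, i.e. 5 | h(r). Then
h(r+1) − 5·h(r) = (-5·2^(r+1) + 3·5^(r+1)) − 5·(-5·2^r + 3·5^r) = (-5)·2^r·(2 − 5) = (15)·2^r. Since 5 | h(r) by the inductive hypothesis, 5 | 5·h(r); and 5 | 15 since 15 = 5·3. Therefore 5 | h(r+1).
By the principle of mathematical induction, the result holds for all t ≥ 1.
Therefore the largest such d is 5.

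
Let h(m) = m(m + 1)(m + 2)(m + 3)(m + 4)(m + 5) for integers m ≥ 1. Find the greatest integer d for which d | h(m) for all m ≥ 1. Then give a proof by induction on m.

d = 720

Computing the first values: h(1) = 720 and h(2) = 5040; gcd(720, 5040) = 720, so d ≤ 720.
We prove 720 | m(m + 1)(m + 2)(m + 3)(m + 4)(m + 5) for all m ≥ 1 by induction on m.
For the base case m = 1: h(1) = 720 = 720·(1), so 720 | h(1).
For the inductive step, assume it holds for an arbitrary j ≥ 1, i.e. 720 | h(j). Then
h(j+1) − h(j) = (j+1)·(j+2)·(j+3)·(j+4)·(j+5)·(j+6) − j·(j+1)·(j+2)·(j+3)·(j+4)·(j+5) = (j+1)·(j+2)·(j+3)·(j+4)·(j+5)·[(j+6) − j] = 6·(j+1)·(j+2)·(j+3)·(j+4)·(j+5). The product of 5 consecutive integers is divisible by (5)! = 120, so h(j+1) − h(j) is divisible by 6·120 = 720. By the inductive hypothesis 720 | h(j), hence 720 | h(j+1).
By the principle of mathematical induction, the result holds for all m ≥ 1.
Therefore the largest such d is 720.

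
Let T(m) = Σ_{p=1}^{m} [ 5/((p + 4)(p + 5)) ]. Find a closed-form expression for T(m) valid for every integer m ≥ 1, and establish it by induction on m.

We claim T(m) = m/(m + 5) for all m ≥ 1.
When m = 1: T(1) = 1/6, and the closed form gives 1/6. They agree.
Suppose the result is true for m = p, so T(p) = p/(p + 5).
Then T(p+1) = T(p) + (5/((p + 5)(p + 6))) = (p/(p + 5)) + (5/((p + 5)(p + 6))).
Simplifying, T(p+1) = (p + 1)/(p + 6) = (p+1)/((p+1) + 5),
which is the closed form with m = p+1.
Hence, by induction on m, the claim holds for every m ≥ 1.

T(m) = m/(m + 5)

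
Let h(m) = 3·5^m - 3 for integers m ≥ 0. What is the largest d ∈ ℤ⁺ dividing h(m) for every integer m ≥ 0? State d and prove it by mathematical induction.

d = 12

Computing the first values: h(0) = 0 and h(1) = 12; gcd(0, 12) = 12, so d ≤ 12.
We prove 12 | 3·5^m - 3 for all m ≥ 0 by induction on m.
For the base case m = 0: h(0) = 0 = 12·(0), so 12 | h(0).
For the inductive step, assume it holds for an arbitrary k ≥ 0, i.e. 12 | h(k). Then
h(k+1) = 3·5^(k+1) - 3 = 5·(3·5^k - 3) + 12 = 5·h(k) + 12. The first term is divisible by 12 by the inductive hypothesis, and 12 is divisible by 12. Hence 12 | h(k+1).
By induction, the statement is established for all m ≥ 0.
Therefore the largest such d is 12.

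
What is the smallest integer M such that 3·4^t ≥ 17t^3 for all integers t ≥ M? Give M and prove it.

At t = 4: 768 < 1088, so the inequality fails and M ≥ 5. We prove 3·4^t ≥ 17t^3 for all t ≥ 5.
When t = 5: 3·4^t = 3072 and 17t^3 = 2125, so 3072 ≥ 2125.
Suppose the result is true for t = m, so 3·4^m ≥ 17m^3.
Then 3·4^(m + 1) = 4·(3·4^m) ≥ 4·(17m^3).
Also, for m ≥ 5 we have 4·(17m^3) ≥ 17(m+1)^3, since 4 ≥ (1 + 1/m)^3 for all m ≥ 5.
Combining, 3·4^(m + 1) ≥ 17(m+1)^3.
Hence, by induction on t, the claim holds for every t ≥ 5.
Hence the smallest such M is 5.

M = 5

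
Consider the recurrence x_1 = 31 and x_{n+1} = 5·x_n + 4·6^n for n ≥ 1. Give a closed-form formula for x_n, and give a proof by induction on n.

Computing the first terms: x_1 = 31, x_2 = 179, x_3 = 1039. This suggests x_n = 7·5^(n - 1) + 4·6^n.
When n = 1: the formula gives 31 = 31 = x_1.
Inductive step: assume the claim holds for n = p, so x_p = 7·5^(p - 1) + 4·6^p.
Then x_{p+1} = 5·x_p + 4·6^p = 5·(7·5^(p - 1) + 4·6^p) + 4·6^p = 7·5^p + 4·6^(p + 1) = 7·5^((p+1) - 1) + 4·6^(p+1),
which is the claimed formula at n = p+1.
By the principle of mathematical induction, the result holds for all n ≥ 1.

x_n = 7·5^(n - 1) + 4·6^n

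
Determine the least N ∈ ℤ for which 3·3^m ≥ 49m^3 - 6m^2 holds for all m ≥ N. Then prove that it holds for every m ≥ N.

At m = 8: 19683 < 24704, so the inequality fails and N ≥ 9. We prove 3·3^m ≥ 49m^3 - 6m^2 for all m ≥ 9.
When m = 9: 3·3^m = 59049 and 49m^3 - 6m^2 = 35235, so 59049 ≥ 35235.
For the inductive step, assume it holds for an arbitrary j ≥ 9, so 3·3^j ≥ 49j^3 - 6j^2.
Then 3·3^(j + 1) = 3·(3·3^j) ≥ 3·(49j^3 - 6j^2).
Also, for j ≥ 9 we have 3·(49j^3 - 6j^2) ≥ 49(j+1)^3 - 6(j+1)^2, since 3·(49j^3 - 6j^2) − (49(j+1)^3 - 6(j+1)^2) = 98j^3 - 159j^2 - 135j - 43, which is nonnegative for all j ≥ 9.
Combining, 3·3^(j + 1) ≥ 49(j+1)^3 - 6(j+1)^2.
Hence, by induction on m, the claim holds for every m ≥ 9.
Hence the smallest such N is 9.

N = 9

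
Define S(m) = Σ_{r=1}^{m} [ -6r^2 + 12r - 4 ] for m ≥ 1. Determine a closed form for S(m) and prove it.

S(m) = -m(2m^2 - 3m - 1)

We claim S(m) = -m(2m^2 - 3m - 1) for all m ≥ 1.
When m = 1: S(1) = 2, and the closed form gives 2. They agree.
Suppose the result is true for m = r, so S(r) = r(-2r^2 + 3r + 1).
Then S(r+1) = S(r) + (-6r^2 + 2) = (r(-2r^2 + 3r + 1)) + (-6r^2 + 2).
Simplifying, S(r+1) = -(r + 1)(2r^2 + r - 2) = -(r+1)(2(r+1)^2 - 3(r+1) - 1),
which is the closed form with m = r+1.
Hence, by induction on m, the claim holds for every m ≥ 1.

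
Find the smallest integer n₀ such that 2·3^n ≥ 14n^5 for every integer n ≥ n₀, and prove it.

At n = 13: 3188646 < 5198102, so the inequality fails and n₀ ≥ 14. We prove 2·3^n ≥ 14n^5 for all n ≥ 14.
For the base case n = 14: 2·3^n = 9565938 and 14n^5 = 7529536, so 9565938 ≥ 7529536.
Inductive step: assume the claim holds for n = r, so 2·3^r ≥ 14r^5.
Then 2·3^(r + 1) = 3·(2·3^r) ≥ 3·(14r^5).
Also, for r ≥ 14 we have 3·(14r^5) ≥ 14(r+1)^5, since 3 ≥ (1 + 1/r)^5 for all r ≥ 14.
Combining, 2·3^(r + 1) ≥ 14(r+1)^5.
By induction, the statement is established for all n ≥ 14.
Hence the smallest such n₀ is 14.

n₀ = 14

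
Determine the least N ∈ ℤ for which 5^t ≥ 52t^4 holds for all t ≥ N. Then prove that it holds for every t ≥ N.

N = 8

At t = 7: 78125 < 124852, so the inequality fails and N ≥ 8. We prove 5^t ≥ 52t^4 for all t ≥ 8.
For the base case t = 8: 5^t = 390625 and 52t^4 = 212992, so 390625 ≥ 212992.
Suppose the result is true for t = k, so 5^k ≥ 52k^4.
Then 5^(k + 1) = 5·(5^k) ≥ 5·(52k^4).
Also, for k ≥ 8 we have 5·(52k^4) ≥ 52(k+1)^4, since 5 ≥ (1 + 1/k)^4 for all k ≥ 8.
Combining, 5^(k + 1) ≥ 52(k+1)^4.
This completes the induction.
Hence the smallest such N is 8.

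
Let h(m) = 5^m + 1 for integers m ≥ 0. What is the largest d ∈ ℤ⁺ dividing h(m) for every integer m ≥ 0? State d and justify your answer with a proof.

Computing the first values: h(0) = 2 and h(1) = 6; gcd(2, 6) = 2, so d ≤ 2.
We prove 2 | 5^m + 1 for all m ≥ 0 by induction on m.
For the base case m = 0: h(0) = 2 = 2·(1), so 2 | h(0).
Inductive step: suppose the statement holds for some k ≥ 0, i.e. 2 | h(k). Then
h(k+1) = 5^(k+1) + 1 = 5·(5^k + 1) - 4 = 5·h(k) - 4. The first term is divisible by 2 by the inductive hypothesis, and -4 is divisible by 2. Hence 2 | h(k+1).
By the principle of mathematical induction, the result holds for all m ≥ 0.
Therefore the largest such d is 2.

d = 2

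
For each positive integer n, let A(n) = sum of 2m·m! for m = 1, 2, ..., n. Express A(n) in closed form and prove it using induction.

We claim A(n) = 2(n + 1)! - 2 for all n ≥ 1.
When n = 1: A(1) = 2, and the closed form gives 2. They agree.
Inductive step: assume the claim holds for n = m, so A(m) = 2(m + 1)! - 2.
Then A(m+1) = A(m) + (2(m + 1)(m + 1)!) = (2(m + 1)! - 2) + (2(m + 1)(m + 1)!).
Simplifying, A(m+1) = 2((m+1) + 1)! - 2,
which is the closed form with n = m+1.
Hence, by induction on n, the claim holds for every n ≥ 1.

A(n) = 2(n + 1)! - 2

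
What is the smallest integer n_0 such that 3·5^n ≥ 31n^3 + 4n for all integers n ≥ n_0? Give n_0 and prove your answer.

n_0 = 5

At n = 4: 1875 < 2000, so the inequality fails and n_0 ≥ 5. We prove 3·5^n ≥ 31n^3 + 4n for all n ≥ 5.
Base case (n = 5): 3·5^n = 9375 and 31n^3 + 4n = 3895, so 9375 ≥ 3895.
For the inductive step, assume it holds for an arbitrary m ≥ 5, so 3·5^m ≥ 31m^3 + 4m.
Then 3·5^(m + 1) = 5·(3·5^m) ≥ 5·(31m^3 + 4m).
Also, for m ≥ 5 we have 5·(31m^3 + 4m) ≥ 31(m+1)^3 + 4(m+1), since 5·(31m^3 + 4m) − (31(m+1)^3 + 4(m+1)) = 124m^3 - 93m^2 - 77m - 35, which is nonnegative for all m ≥ 5.
Combining, 3·5^(m + 1) ≥ 31(m+1)^3 + 4(m+1).
This completes the induction.
Hence the smallest such n_0 is 5.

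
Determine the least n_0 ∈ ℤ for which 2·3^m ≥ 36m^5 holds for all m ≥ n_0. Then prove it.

n_0 = 15

At m = 14: 9565938 < 19361664, so the inequality fails and n_0 ≥ 15. We prove 2·3^m ≥ 36m^5 for all m ≥ 15.
For the base case m = 15: 2·3^m = 28697814 and 36m^5 = 27337500, so 28697814 ≥ 27337500.
Suppose the result is true for m = k, so 2·3^k ≥ 36k^5.
Then 2·3^(k + 1) = 3·(2·3^k) ≥ 3·(36k^5).
Also, for k ≥ 15 we have 3·(36k^5) ≥ 36(k+1)^5, since 3 ≥ (1 + 1/k)^5 for all k ≥ 15.
Combining, 2·3^(k + 1) ≥ 36(k+1)^5.
Hence, by induction on m, the claim holds for every m ≥ 15.
Hence the smallest such n_0 is 15.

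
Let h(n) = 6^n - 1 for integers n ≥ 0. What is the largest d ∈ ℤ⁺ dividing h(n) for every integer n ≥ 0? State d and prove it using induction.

d = 5

Computing the first values: h(0) = 0 and h(1) = 5; gcd(0, 5) = 5, so d ≤ 5.
We prove 5 | 6^n - 1 for all n ≥ 0 by induction on n.
Base case (n = 0): h(0) = 0 = 5·(0), so 5 | h(0).
For the inductive step, assume it holds for an arbitrary j ≥ 0, i.e. 5 | h(j). Then
h(j+1) = 6^(j+1) - 1 = 6·(6^j - 1) + 5 = 6·h(j) + 5. The first term is divisible by 5 by the inductive hypothesis, and 5 is divisible by 5. Hence 5 | h(j+1).
This completes the induction.
Therefore the largest such d is 5.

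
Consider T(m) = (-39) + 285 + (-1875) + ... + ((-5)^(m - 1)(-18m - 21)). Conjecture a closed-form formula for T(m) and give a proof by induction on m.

We claim T(m) = (-5)^m(3m + 4) - 4 for all m ≥ 1.
For the base case m = 1: T(1) = -39, and the closed form gives -39. They agree.
Inductive step: suppose the statement holds for some i ≥ 1, so T(i) = (-5)^i(3i + 4) - 4.
Then T(i+1) = T(i) + ((-5)^i(-18i - 39)) = ((-5)^i(3i + 4) - 4) + ((-5)^i(-18i - 39)).
Simplifying, T(i+1) = -15(-5)^i·i - 35(-5)^i - 4 = (-5)^(i+1)(3(i+1) + 4) - 4,
which is the closed form with m = i+1.
This completes the induction.

T(m) = (-5)^m(3m + 4) - 4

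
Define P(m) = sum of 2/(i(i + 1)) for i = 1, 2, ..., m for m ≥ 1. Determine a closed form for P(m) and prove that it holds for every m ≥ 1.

We claim P(m) = 2m/(m + 1) for all m ≥ 1.
When m = 1: P(1) = 1, and the closed form gives 1. They agree.
Suppose the result is true for m = i, so P(i) = 2i/(i + 1).
Then P(i+1) = P(i) + (2/((i + 1)(i + 2))) = (2i/(i + 1)) + (2/((i + 1)(i + 2))).
Simplifying, P(i+1) = 2(i + 1)/(i + 2) = 2(i+1)/((i+1) + 1),
which is the closed form with m = i+1.
Hence, by induction on m, the claim holds for every m ≥ 1.

P(m) = 2m/(m + 1)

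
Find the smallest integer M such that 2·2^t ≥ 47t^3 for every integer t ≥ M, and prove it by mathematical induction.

At t = 16: 131072 < 192512, so the inequality fails and M ≥ 17. We prove 2·2^t ≥ 47t^3 for all t ≥ 17.
When t = 17: 2·2^t = 262144 and 47t^3 = 230911, so 262144 ≥ 230911.
Suppose the result is true for t = i, so 2·2^i ≥ 47i^3.
Then 2·2^(i + 1) = 2·(2·2^i) ≥ 2·(47i^3).
Also, for i ≥ 17 we have 2·(47i^3) ≥ 47(i+1)^3, since 2 ≥ (1 + 1/i)^3 for all i ≥ 17.
Combining, 2·2^(i + 1) ≥ 47(i+1)^3.
By induction, the statement is established for all t ≥ 17.
Hence the smallest such M is 17.

M = 17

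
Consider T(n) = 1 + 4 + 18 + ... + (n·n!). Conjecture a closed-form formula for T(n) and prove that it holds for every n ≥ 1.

We claim T(n) = (n + 1)n! - 1 for all n ≥ 1.
For the base case n = 1: T(1) = 1, and the closed form gives 1. They agree.
Suppose the result is true for n = m, so T(m) = (m + 1)m! - 1.
Then T(m+1) = T(m) + ((m + 1)(m + 1)!) = ((m + 1)m! - 1) + ((m + 1)(m + 1)!).
Simplifying, T(m+1) = ((m+1) + 1)(m+1)! - 1,
which is the closed form with n = m+1.
This completes the induction.

T(n) = (n + 1)n! - 1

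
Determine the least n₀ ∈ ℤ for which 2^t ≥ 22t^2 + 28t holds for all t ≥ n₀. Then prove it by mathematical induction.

At t = 11: 2048 < 2970, so the inequality fails and n₀ ≥ 12. We prove 2^t ≥ 22t^2 + 28t for all t ≥ 12.
For the base case t = 12: 2^t = 4096 and 22t^2 + 28t = 3504, so 4096 ≥ 3504.
Inductive step: assume the claim holds for t = k, so 2^k ≥ 22k^2 + 28k.
Then 2^(k + 1) = 2·(2^k) ≥ 2·(22k^2 + 28k).
Also, for k ≥ 12 we have 2·(22k^2 + 28k) ≥ 22(k+1)^2 + 28(k+1), since 2·(22k^2 + 28k) − (22(k+1)^2 + 28(k+1)) = 22k^2 - 16k - 50, which is nonnegative for all k ≥ 12.
Combining, 2^(k + 1) ≥ 22(k+1)^2 + 28(k+1).
This completes the induction.
Hence the smallest such n₀ is 12.

n₀ = 12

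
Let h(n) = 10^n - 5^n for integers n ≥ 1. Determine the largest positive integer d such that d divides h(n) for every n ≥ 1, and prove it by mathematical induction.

Computing the first values: h(1) = 5 and h(2) = 75; gcd(5, 75) = 5, so d ≤ 5.
We prove 5 | 10^n - 5^n for all n ≥ 1 by induction on n.
For the base case n = 1: h(1) = 5 = 5·(1), so 5 | h(1).
Suppose the result is true for n = r, i.e. 5 | h(r). Then
10^{r+1} − 5^{r+1} = 10·10^r − 5·5^r = 10·(10^r − 5^r) + (5)·5^r. The first term is divisible by 5 by the inductive hypothesis, and the second term (5)·5^r is divisible by 5 since 5 | 5. Hence 5 | h(r+1).
Hence, by induction on n, the claim holds for every n ≥ 1.
Therefore the largest such d is 5.

d = 5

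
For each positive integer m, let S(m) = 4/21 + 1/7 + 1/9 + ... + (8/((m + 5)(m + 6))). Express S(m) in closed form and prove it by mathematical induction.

S(m) = 4m/(3(m + 6))

We claim S(m) = 4m/(3(m + 6)) for all m ≥ 1.
Base case (m = 1): S(1) = 4/21, and the closed form gives 4/21. They agree.
For the inductive step, assume it holds for an arbitrary j ≥ 1, so S(j) = 4j/(3(j + 6)).
Then S(j+1) = S(j) + (8/((j + 6)(j + 7))) = (4j/(3(j + 6))) + (8/((j + 6)(j + 7))).
Simplifying, S(j+1) = 4(j + 1)/(3(j + 7)) = 4(j+1)/(3((j+1) + 6)),
which is the closed form with m = j+1.
By the principle of mathematical induction, the result holds for all m ≥ 1.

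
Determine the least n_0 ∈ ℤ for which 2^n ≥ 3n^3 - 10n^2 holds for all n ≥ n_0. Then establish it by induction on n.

At n = 11: 2048 < 2783, so the inequality fails and n_0 ≥ 12. We prove 2^n ≥ 3n^3 - 10n^2 for all n ≥ 12.
For the base case n = 12: 2^n = 4096 and 3n^3 - 10n^2 = 3744, so 4096 ≥ 3744.
Suppose the result is true for n = k, so 2^k ≥ 3k^3 - 10k^2.
Then 2^(k + 1) = 2·(2^k) ≥ 2·(3k^3 - 10k^2).
Also, for k ≥ 12 we have 2·(3k^3 - 10k^2) ≥ 3(k+1)^3 - 10(k+1)^2, since 2·(3k^3 - 10k^2) − (3(k+1)^3 - 10(k+1)^2) = 3k^3 - 19k^2 + 11k + 7, which is nonnegative for all k ≥ 12.
Combining, 2^(k + 1) ≥ 3(k+1)^3 - 10(k+1)^2.
By induction, the statement is established for all n ≥ 12.
Hence the smallest such n_0 is 12.

n_0 = 12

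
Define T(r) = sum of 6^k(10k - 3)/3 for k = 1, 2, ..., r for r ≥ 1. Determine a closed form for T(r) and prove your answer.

T(r) = 2·6^r(2r - 1) + 2

We claim T(r) = 2·6^r(2r - 1) + 2 for all r ≥ 1.
Base case (r = 1): T(1) = 14, and the closed form gives 14. They agree.
For the inductive step, assume it holds for an arbitrary k ≥ 1, so T(k) = 2·6^k(2k - 1) + 2.
Then T(k+1) = T(k) + (6^k(20k + 14)) = (2·6^k(2k - 1) + 2) + (6^k(20k + 14)).
Simplifying, T(k+1) = 24·6^k·k + 12·6^k + 2 = 2·6^(k+1)(2(k+1) - 1) + 2,
which is the closed form with r = k+1.
By induction, the statement is established for all r ≥ 1.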